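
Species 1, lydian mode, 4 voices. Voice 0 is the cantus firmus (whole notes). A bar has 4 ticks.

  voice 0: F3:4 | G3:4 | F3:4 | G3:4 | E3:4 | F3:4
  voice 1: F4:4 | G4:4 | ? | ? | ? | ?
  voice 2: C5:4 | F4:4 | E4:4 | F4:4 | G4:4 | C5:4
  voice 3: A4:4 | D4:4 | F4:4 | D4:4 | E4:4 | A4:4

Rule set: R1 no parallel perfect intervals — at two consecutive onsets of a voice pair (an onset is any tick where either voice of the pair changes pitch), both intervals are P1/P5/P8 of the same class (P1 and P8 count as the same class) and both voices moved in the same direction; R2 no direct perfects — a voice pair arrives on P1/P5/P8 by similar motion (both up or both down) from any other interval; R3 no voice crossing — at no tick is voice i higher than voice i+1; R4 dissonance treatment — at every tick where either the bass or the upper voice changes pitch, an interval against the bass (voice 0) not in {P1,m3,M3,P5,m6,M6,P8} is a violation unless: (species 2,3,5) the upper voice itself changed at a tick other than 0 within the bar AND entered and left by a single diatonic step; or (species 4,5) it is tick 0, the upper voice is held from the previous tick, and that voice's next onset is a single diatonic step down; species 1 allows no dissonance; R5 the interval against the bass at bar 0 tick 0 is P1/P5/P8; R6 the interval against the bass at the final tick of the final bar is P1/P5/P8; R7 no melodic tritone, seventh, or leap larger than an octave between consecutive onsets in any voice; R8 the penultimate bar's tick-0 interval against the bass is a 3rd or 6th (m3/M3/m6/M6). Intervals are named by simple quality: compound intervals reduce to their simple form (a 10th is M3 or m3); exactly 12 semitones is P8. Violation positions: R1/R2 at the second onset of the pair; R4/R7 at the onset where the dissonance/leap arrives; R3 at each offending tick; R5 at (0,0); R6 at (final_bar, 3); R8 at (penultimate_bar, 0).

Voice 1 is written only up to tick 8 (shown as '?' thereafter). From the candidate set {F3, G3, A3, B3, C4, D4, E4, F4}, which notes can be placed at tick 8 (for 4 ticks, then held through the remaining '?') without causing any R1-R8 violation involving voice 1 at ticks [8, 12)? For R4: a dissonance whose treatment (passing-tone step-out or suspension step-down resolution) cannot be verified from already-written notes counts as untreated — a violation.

F3: violates R1,R7
G3: violates R4
A3: violates R2,R7
B3: violates R4
C4: violates R2
D4: legal
E4: violates R2,R4
F4: violates R1,R3

{D4}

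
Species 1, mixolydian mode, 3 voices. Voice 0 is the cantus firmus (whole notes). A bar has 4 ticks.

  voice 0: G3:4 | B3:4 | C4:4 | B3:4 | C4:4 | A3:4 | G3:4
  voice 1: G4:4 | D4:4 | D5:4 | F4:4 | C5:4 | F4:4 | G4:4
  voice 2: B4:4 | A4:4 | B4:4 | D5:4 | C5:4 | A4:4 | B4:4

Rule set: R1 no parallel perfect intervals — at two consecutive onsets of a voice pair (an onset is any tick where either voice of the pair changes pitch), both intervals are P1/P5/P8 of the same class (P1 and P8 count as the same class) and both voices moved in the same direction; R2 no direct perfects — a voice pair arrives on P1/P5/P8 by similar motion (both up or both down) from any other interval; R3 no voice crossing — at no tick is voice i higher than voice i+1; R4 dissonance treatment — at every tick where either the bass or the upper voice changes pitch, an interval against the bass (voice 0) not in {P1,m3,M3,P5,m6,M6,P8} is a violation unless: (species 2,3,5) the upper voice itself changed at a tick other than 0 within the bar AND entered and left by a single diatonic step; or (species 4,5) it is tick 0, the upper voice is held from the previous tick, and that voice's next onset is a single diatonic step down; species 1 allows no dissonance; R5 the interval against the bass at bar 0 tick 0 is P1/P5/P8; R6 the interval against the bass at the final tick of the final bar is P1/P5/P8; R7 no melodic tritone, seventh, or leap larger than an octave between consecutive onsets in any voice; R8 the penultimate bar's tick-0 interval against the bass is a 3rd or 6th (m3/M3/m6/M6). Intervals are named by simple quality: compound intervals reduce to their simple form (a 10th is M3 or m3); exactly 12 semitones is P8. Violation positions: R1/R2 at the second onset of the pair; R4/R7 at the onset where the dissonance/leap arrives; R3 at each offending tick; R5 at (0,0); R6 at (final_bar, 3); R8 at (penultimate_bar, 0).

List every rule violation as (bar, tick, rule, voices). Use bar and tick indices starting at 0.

bar 0: v0=G3 v1=G4 v2=B4 downbeat M3
bar 1: v0=B3 v1=D4 v2=A4 downbeat m7
bar 2: v0=C4 v1=D5 v2=B4 downbeat M7
bar 3: v0=B3 v1=F4 v2=D5 downbeat m3
bar 4: v0=C4 v1=C5 v2=C5 downbeat P8
bar 5: v0=A3 v1=F4 v2=A4 downbeat P8
bar 6: v0=G3 v1=G4 v2=B4 downbeat M3
  -> R5 @ bar 0 tick 0 v(0, 2): opens on M3
  -> R2 @ bar 1 tick 0 v(1, 2): G4/B4 M3 -> D4/A4 P5 similar
  -> R4 @ bar 1 tick 0 v(0, 2): B3/A4 m7 untreated
  -> R3 @ bar 2 tick 0 v(1, 2): D5 above B4
  -> R4 @ bar 2 tick 0 v(0, 1): C4/D5 M2 untreated
  -> R4 @ bar 2 tick 0 v(0, 2): C4/B4 M7 untreated
  -> R3 @ bar 2 tick 1 v(1, 2): D5 above B4
  -> R3 @ bar 2 tick 2 v(1, 2): D5 above B4
  -> R3 @ bar 2 tick 3 v(1, 2): D5 above B4
  -> R4 @ bar 3 tick 0 v(0, 1): B3/F4 TT untreated
  -> R2 @ bar 4 tick 0 v(0, 1): B3/F4 TT -> C4/C5 P8 similar
  -> R1 @ bar 5 tick 0 v(0, 2): C4/C5 P8 -> A3/A4 P8 similar
  -> R8 @ bar 5 tick 0 v(0, 2): penult P8 not 3rd/6th
  -> R6 @ bar 6 tick 3 v(0, 2): closes on M3

(0, 0, R5, (0, 2))
(1, 0, R2, (1, 2))
(1, 0, R4, (0, 2))
(2, 0, R3, (1, 2))
(2, 0, R4, (0, 1))
(2, 0, R4, (0, 2))
(2, 1, R3, (1, 2))
(2, 2, R3, (1, 2))
(2, 3, R3, (1, 2))
(3, 0, R4, (0, 1))
(4, 0, R2, (0, 1))
(5, 0, R1, (0, 2))
(5, 0, R8, (0, 2))
(6, 3, R6, (0, 2))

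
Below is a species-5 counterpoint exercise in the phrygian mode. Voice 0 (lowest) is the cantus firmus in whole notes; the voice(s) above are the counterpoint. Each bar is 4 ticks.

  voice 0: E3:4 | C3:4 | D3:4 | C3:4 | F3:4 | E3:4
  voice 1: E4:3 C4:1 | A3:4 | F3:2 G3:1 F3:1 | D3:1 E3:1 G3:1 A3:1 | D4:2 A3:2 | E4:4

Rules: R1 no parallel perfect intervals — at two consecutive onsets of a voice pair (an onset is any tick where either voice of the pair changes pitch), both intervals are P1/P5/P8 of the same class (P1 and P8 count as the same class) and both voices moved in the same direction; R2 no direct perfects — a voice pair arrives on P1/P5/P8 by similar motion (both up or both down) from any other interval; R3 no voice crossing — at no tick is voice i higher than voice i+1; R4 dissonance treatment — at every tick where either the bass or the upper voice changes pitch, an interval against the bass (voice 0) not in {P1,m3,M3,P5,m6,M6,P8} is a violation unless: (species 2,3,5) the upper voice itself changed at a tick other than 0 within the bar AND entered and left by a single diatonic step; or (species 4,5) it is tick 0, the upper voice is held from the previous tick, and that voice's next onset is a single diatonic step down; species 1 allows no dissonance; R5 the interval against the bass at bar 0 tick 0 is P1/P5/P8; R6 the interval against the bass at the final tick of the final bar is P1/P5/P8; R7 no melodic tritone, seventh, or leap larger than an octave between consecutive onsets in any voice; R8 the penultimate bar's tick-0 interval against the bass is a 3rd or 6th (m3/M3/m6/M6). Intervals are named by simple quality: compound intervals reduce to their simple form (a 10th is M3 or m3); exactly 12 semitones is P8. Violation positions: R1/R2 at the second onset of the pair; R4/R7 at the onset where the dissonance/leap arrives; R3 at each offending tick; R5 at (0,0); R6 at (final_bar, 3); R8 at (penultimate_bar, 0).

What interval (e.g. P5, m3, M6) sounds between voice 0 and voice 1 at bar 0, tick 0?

voice 0=E3 voice 1=E4 -> P8

P8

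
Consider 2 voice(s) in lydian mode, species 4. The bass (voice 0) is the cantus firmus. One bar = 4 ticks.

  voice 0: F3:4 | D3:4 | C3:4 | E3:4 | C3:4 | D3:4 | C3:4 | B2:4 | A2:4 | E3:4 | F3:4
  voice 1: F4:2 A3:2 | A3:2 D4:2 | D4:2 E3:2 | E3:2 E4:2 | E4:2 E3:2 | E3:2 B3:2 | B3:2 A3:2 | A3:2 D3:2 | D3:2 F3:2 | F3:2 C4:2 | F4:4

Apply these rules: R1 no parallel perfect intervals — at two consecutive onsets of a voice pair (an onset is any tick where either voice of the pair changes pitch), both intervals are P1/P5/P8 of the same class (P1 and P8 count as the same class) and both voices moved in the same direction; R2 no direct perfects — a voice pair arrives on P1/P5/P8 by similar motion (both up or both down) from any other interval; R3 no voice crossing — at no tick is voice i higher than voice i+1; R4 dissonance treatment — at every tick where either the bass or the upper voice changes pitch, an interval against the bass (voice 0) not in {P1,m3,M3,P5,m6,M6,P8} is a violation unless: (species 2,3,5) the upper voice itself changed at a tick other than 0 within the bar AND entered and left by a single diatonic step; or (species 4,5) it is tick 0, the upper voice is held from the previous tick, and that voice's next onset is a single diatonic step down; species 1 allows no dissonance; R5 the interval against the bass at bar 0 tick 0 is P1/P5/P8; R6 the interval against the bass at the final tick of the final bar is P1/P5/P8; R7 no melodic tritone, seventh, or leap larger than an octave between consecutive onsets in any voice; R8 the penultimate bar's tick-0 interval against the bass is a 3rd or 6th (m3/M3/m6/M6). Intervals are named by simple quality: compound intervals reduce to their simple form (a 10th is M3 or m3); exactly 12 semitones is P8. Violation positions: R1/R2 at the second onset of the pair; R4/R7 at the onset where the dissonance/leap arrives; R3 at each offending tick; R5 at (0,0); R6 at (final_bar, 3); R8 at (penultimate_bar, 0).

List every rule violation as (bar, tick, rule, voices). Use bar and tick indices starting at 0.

bar 0: v0=F3 v1=F4 downbeat P8
bar 1: v0=D3 v1=A3 downbeat P5
bar 2: v0=C3 v1=D4 downbeat M2
bar 3: v0=E3 v1=E3 downbeat P1
bar 4: v0=C3 v1=E4 downbeat M3
bar 5: v0=D3 v1=E3 downbeat M2
bar 6: v0=C3 v1=B3 downbeat M7
bar 7: v0=B2 v1=A3 downbeat m7
bar 8: v0=A2 v1=D3 downbeat P4
bar 9: v0=E3 v1=F3 downbeat m2
bar 10: v0=F3 v1=F4 downbeat P8
  -> R4 @ bar 2 tick 0 v(0, 1): C3/D4 M2 untreated
  -> R7 @ bar 2 tick 2 v(1,): D4->E3 leap 10st
  -> R4 @ bar 5 tick 0 v(0, 1): D3/E3 M2 untreated
  -> R4 @ bar 7 tick 0 v(0, 1): B2/A3 m7 untreated
  -> R4 @ bar 8 tick 0 v(0, 1): A2/D3 P4 untreated
  -> R4 @ bar 9 tick 0 v(0, 1): E3/F3 m2 untreated
  -> R8 @ bar 9 tick 0 v(0, 1): penult m2 not 3rd/6th
  -> R2 @ bar 10 tick 0 v(0, 1): E3/C4 m6 -> F3/F4 P8 similar

(2, 0, R4, (0, 1))
(2, 2, R7, (1,))
(5, 0, R4, (0, 1))
(7, 0, R4, (0, 1))
(8, 0, R4, (0, 1))
(9, 0, R4, (0, 1))
(9, 0, R8, (0, 1))
(10, 0, R2, (0, 1))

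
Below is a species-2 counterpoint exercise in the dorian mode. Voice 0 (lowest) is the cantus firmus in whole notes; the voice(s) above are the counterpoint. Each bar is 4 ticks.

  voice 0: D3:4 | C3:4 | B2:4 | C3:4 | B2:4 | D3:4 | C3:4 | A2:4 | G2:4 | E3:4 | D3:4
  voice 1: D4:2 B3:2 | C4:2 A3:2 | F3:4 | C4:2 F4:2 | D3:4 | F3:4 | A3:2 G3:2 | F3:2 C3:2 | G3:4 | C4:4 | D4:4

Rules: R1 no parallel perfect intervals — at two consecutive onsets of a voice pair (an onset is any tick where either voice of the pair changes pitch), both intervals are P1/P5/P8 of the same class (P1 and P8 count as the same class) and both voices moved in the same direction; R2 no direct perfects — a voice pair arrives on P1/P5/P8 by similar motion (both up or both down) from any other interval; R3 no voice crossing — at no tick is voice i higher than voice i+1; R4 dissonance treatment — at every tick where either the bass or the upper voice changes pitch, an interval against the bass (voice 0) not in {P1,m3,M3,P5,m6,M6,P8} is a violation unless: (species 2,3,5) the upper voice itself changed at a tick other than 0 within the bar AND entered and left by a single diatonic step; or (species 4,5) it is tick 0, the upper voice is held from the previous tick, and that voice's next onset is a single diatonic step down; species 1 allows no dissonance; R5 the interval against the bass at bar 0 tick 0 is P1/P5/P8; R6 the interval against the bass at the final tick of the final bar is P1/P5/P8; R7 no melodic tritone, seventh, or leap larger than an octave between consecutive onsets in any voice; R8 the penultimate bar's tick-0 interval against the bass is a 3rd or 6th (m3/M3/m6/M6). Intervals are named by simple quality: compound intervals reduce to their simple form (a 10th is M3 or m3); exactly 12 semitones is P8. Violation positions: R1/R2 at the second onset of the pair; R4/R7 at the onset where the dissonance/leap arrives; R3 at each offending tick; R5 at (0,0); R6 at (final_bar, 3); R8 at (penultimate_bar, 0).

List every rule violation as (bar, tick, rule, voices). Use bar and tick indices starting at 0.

bar 0: v0=D3 v1=D4 downbeat P8
bar 1: v0=C3 v1=C4 downbeat P8
bar 2: v0=B2 v1=F3 downbeat TT
bar 3: v0=C3 v1=C4 downbeat P8
bar 4: v0=B2 v1=D3 downbeat m3
bar 5: v0=D3 v1=F3 downbeat m3
bar 6: v0=C3 v1=A3 downbeat M6
bar 7: v0=A2 v1=F3 downbeat m6
bar 8: v0=G2 v1=G3 downbeat P8
bar 9: v0=E3 v1=C4 downbeat m6
bar 10: v0=D3 v1=D4 downbeat P8
  -> R4 @ bar 2 tick 0 v(0, 1): B2/F3 TT untreated
  -> R2 @ bar 3 tick 0 v(0, 1): B2/F3 TT -> C3/C4 P8 similar
  -> R4 @ bar 3 tick 2 v(0, 1): C3/F4 P4 untreated
  -> R7 @ bar 4 tick 0 v(1,): F4->D3 leap 15st

(2, 0, R4, (0, 1))
(3, 0, R2, (0, 1))
(3, 2, R4, (0, 1))
(4, 0, R7, (1,))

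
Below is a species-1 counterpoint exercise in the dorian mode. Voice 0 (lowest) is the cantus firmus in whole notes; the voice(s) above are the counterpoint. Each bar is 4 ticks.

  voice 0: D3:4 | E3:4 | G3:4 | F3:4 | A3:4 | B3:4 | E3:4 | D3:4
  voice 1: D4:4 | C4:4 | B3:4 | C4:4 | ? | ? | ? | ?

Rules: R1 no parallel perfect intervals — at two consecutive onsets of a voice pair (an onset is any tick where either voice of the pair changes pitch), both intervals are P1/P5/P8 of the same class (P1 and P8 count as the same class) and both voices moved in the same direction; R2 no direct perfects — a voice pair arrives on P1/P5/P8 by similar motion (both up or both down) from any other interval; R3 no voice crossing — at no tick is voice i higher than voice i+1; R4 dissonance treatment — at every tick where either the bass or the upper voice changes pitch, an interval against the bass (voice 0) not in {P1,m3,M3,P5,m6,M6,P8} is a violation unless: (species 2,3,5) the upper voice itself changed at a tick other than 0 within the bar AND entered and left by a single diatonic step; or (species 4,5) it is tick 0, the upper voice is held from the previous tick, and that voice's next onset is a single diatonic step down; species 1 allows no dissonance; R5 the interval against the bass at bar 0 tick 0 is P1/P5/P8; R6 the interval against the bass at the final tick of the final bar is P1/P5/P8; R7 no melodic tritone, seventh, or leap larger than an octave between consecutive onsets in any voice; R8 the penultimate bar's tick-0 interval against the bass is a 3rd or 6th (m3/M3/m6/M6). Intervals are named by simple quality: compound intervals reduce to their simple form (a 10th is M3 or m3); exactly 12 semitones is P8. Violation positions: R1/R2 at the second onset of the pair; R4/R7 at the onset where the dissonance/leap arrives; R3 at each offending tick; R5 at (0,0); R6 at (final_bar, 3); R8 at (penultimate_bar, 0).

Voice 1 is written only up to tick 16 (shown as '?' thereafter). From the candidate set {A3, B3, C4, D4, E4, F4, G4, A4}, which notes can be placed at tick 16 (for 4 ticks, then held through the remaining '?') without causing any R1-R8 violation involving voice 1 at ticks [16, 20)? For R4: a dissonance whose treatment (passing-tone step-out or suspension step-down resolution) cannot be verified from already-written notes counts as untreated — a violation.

{A3, C4, F4}

A3: legal
B3: violates R4
C4: legal
D4: violates R4
E4: violates R1
F4: legal
G4: violates R4
A4: violates R2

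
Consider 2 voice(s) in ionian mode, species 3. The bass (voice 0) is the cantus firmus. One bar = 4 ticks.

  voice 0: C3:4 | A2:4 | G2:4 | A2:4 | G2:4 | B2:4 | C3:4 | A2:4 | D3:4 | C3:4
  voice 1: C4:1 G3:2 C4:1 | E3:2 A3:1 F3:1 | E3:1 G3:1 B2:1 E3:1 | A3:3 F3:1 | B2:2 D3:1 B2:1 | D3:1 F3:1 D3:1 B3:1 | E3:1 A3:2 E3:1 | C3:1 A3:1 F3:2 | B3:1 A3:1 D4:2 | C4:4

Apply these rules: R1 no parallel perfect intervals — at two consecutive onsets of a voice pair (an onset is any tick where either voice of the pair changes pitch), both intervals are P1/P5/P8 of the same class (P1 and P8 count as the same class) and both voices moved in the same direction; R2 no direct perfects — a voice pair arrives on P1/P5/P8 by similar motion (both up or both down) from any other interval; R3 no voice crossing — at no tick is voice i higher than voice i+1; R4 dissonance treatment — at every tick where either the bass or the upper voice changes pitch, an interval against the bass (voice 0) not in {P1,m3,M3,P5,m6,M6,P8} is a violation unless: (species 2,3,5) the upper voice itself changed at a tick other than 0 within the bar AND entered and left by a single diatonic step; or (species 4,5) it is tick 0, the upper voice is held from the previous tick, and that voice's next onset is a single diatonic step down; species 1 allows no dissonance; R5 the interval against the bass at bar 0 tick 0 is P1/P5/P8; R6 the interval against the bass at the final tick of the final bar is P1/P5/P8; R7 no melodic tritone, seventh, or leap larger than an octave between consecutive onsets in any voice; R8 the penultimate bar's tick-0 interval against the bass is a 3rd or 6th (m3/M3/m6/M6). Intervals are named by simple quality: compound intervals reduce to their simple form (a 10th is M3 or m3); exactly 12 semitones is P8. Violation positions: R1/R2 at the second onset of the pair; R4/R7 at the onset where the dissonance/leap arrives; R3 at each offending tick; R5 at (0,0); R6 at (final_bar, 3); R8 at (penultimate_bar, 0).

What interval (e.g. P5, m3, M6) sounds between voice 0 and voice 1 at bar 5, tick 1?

TT

voice 0=B2 voice 1=F3 -> TT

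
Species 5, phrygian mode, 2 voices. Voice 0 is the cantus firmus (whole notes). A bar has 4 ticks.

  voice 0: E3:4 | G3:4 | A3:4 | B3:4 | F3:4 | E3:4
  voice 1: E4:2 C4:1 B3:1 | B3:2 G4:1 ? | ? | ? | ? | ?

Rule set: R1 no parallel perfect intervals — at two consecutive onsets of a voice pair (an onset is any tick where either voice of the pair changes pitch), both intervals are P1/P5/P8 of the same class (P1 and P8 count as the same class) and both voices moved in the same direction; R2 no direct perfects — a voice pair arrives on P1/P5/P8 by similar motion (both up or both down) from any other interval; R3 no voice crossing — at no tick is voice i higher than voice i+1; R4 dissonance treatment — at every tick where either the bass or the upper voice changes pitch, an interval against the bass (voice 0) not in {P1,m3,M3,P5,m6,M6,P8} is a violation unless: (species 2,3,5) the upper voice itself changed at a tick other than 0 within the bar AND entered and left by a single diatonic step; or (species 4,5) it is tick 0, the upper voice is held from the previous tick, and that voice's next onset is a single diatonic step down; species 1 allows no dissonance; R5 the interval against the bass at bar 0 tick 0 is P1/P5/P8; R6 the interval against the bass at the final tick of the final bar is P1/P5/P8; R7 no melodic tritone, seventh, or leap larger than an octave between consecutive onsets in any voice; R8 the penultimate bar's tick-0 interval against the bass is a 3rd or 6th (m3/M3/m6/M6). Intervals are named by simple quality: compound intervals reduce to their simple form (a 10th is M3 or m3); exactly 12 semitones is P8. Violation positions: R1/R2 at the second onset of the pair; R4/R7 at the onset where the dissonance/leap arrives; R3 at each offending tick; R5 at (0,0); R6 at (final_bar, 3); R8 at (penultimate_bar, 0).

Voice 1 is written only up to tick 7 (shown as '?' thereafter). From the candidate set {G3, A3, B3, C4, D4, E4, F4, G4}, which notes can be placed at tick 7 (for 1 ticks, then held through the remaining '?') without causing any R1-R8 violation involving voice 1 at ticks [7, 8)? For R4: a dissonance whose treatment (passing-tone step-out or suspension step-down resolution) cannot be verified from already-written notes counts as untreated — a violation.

{B3, D4, E4, G3, G4}

G3: legal
A3: violates R4,R7
B3: legal
C4: violates R4
D4: legal
E4: legal
F4: violates R4
G4: legal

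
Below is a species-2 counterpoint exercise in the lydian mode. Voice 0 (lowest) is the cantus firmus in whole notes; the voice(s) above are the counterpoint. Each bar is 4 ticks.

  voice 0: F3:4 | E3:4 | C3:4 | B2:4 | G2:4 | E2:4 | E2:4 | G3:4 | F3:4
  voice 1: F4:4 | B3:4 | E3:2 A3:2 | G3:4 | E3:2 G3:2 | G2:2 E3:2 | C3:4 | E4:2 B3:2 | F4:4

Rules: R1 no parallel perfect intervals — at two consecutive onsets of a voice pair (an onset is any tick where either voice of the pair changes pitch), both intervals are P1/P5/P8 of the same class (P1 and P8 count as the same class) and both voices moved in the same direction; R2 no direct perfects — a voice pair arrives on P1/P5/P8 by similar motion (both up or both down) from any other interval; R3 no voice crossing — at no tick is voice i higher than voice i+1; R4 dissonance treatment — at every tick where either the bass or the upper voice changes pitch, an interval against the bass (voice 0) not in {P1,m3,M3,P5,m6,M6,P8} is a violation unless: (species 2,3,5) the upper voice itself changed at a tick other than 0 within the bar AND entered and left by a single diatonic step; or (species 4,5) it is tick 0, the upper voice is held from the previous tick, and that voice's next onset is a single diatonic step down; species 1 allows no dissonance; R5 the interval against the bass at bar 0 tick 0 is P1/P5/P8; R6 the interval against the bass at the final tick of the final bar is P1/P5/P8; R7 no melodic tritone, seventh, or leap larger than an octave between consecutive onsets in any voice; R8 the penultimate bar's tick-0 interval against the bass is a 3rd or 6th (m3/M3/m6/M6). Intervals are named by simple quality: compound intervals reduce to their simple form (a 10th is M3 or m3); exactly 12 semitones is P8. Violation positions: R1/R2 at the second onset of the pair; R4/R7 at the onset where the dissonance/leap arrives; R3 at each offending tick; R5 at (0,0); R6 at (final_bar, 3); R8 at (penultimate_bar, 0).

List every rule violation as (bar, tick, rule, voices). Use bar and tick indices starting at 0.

(1, 0, R2, (0, 1))
(1, 0, R7, (1,))
(7, 0, R7, (0,))
(7, 0, R7, (1,))
(8, 0, R7, (1,))

bar 0: v0=F3 v1=F4 downbeat P8
bar 1: v0=E3 v1=B3 downbeat P5
bar 2: v0=C3 v1=E3 downbeat M3
bar 3: v0=B2 v1=G3 downbeat m6
bar 4: v0=G2 v1=E3 downbeat M6
bar 5: v0=E2 v1=G2 downbeat m3
bar 6: v0=E2 v1=C3 downbeat m6
bar 7: v0=G3 v1=E4 downbeat M6
bar 8: v0=F3 v1=F4 downbeat P8
  -> R2 @ bar 1 tick 0 v(0, 1): F3/F4 P8 -> E3/B3 P5 similar
  -> R7 @ bar 1 tick 0 v(1,): F4->B3 leap 6st
  -> R7 @ bar 7 tick 0 v(0,): E2->G3 leap 15st
  -> R7 @ bar 7 tick 0 v(1,): C3->E4 leap 16st
  -> R7 @ bar 8 tick 0 v(1,): B3->F4 leap 6st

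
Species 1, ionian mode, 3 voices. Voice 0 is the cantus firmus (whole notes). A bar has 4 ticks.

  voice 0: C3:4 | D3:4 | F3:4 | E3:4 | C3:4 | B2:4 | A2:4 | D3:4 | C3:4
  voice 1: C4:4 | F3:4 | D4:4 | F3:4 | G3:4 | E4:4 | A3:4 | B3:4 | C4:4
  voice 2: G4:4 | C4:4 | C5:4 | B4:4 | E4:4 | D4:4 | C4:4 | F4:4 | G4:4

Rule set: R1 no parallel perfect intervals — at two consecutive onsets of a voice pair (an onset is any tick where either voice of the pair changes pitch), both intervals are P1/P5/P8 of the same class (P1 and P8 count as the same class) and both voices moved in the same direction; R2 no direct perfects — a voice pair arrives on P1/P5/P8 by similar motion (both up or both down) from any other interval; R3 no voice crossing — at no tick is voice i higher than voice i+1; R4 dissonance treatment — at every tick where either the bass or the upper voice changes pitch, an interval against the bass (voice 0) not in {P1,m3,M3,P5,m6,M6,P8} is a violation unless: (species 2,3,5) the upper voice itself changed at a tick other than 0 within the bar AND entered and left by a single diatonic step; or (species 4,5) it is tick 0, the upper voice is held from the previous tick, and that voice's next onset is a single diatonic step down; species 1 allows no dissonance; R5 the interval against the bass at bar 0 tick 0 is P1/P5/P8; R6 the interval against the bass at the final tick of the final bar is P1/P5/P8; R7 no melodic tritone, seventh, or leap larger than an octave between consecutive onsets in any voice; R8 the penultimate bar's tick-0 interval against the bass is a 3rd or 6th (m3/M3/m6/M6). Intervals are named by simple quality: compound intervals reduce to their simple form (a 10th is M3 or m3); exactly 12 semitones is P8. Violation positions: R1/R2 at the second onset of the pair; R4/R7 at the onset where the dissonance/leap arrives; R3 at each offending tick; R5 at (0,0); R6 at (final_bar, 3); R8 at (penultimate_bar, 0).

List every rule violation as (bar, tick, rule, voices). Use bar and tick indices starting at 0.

bar 0: v0=C3 v1=C4 v2=G4 downbeat P5
bar 1: v0=D3 v1=F3 v2=C4 downbeat m7
bar 2: v0=F3 v1=D4 v2=C5 downbeat P5
bar 3: v0=E3 v1=F3 v2=B4 downbeat P5
bar 4: v0=C3 v1=G3 v2=E4 downbeat M3
bar 5: v0=B2 v1=E4 v2=D4 downbeat m3
bar 6: v0=A2 v1=A3 v2=C4 downbeat m3
bar 7: v0=D3 v1=B3 v2=F4 downbeat m3
bar 8: v0=C3 v1=C4 v2=G4 downbeat P5
  -> R1 @ bar 1 tick 0 v(1, 2): C4/G4 P5 -> F3/C4 P5 similar
  -> R4 @ bar 1 tick 0 v(0, 2): D3/C4 m7 untreated
  -> R2 @ bar 2 tick 0 v(0, 2): D3/C4 m7 -> F3/C5 P5 similar
  -> R1 @ bar 3 tick 0 v(0, 2): F3/C5 P5 -> E3/B4 P5 similar
  -> R4 @ bar 3 tick 0 v(0, 1): E3/F3 m2 untreated
  -> R3 @ bar 5 tick 0 v(1, 2): E4 above D4
  -> R4 @ bar 5 tick 0 v(0, 1): B2/E4 P4 untreated
  -> R3 @ bar 5 tick 1 v(1, 2): E4 above D4
  -> R3 @ bar 5 tick 2 v(1, 2): E4 above D4
  -> R3 @ bar 5 tick 3 v(1, 2): E4 above D4
  -> R2 @ bar 6 tick 0 v(0, 1): B2/E4 P4 -> A2/A3 P8 similar
  -> R2 @ bar 8 tick 0 v(1, 2): B3/F4 TT -> C4/G4 P5 similar

(1, 0, R1, (1, 2))
(1, 0, R4, (0, 2))
(2, 0, R2, (0, 2))
(3, 0, R1, (0, 2))
(3, 0, R4, (0, 1))
(5, 0, R3, (1, 2))
(5, 0, R4, (0, 1))
(5, 1, R3, (1, 2))
(5, 2, R3, (1, 2))
(5, 3, R3, (1, 2))
(6, 0, R2, (0, 1))
(8, 0, R2, (1, 2))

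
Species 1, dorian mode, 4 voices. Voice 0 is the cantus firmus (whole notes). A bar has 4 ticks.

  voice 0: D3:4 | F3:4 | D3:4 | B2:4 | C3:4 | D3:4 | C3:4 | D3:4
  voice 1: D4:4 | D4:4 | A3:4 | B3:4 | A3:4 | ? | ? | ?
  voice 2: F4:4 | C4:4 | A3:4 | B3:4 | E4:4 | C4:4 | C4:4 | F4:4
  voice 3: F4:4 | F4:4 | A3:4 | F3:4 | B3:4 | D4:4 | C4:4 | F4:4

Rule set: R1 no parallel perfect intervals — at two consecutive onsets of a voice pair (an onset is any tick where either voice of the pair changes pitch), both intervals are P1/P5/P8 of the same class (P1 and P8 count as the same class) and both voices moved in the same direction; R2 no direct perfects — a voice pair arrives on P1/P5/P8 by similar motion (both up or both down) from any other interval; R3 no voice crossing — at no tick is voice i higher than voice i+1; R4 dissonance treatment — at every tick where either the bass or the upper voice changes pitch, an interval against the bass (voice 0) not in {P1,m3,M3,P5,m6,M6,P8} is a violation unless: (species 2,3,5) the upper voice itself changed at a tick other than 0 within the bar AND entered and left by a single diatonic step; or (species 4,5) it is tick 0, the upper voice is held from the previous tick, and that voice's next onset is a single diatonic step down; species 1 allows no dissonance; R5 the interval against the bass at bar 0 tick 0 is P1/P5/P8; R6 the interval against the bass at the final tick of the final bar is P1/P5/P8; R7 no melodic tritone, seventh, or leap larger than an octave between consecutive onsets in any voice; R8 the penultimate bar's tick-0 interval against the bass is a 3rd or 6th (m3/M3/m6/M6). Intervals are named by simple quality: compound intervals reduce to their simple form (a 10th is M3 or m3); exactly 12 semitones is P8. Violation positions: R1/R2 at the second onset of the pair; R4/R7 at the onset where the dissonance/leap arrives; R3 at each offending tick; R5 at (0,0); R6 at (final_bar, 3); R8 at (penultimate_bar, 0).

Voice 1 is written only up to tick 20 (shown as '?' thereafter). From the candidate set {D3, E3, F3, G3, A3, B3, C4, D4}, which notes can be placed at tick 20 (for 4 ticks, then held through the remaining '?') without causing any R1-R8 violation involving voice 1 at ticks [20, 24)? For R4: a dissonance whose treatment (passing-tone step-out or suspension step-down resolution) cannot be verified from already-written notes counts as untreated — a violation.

D3: legal
E3: violates R4
F3: violates R1
G3: violates R4
A3: legal
B3: legal
C4: violates R4
D4: violates R2,R3

{A3, B3, D3}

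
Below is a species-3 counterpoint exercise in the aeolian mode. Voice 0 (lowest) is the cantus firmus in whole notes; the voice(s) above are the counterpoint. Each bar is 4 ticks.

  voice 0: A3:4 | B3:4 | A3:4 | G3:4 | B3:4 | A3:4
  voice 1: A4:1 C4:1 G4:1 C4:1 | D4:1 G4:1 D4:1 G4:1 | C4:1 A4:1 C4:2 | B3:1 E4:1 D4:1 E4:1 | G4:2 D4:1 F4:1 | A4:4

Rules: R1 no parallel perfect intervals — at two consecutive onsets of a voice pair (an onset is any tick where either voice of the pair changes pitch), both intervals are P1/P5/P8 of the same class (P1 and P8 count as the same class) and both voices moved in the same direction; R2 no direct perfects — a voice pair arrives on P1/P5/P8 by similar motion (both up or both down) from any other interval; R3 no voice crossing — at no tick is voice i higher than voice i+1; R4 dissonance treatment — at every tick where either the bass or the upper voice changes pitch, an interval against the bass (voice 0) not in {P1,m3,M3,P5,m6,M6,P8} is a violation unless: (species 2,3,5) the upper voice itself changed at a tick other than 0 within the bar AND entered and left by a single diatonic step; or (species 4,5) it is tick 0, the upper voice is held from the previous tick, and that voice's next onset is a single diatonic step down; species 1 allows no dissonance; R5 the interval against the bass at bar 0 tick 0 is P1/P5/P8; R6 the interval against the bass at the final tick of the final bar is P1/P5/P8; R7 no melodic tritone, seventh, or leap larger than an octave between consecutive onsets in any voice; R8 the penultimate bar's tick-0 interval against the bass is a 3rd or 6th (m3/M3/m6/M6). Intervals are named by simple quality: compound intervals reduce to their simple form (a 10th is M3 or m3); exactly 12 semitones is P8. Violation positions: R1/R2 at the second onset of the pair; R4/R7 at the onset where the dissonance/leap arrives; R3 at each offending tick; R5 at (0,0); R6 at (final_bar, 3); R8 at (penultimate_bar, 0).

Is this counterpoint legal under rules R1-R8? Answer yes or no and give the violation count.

No (2 violations)

bar 0: v0=A3 v1=A4 (P8)
bar 1: v0=B3 v1=D4 (m3)
bar 2: v0=A3 v1=C4 (m3)
bar 3: v0=G3 v1=B3 (M3)
bar 4: v0=B3 v1=G4 (m6)
bar 5: v0=A3 v1=A4 (P8)
  R4 @ bar0.2: A3/G4 m7 untreated
  R4 @ bar4.3: B3/F4 TT untreated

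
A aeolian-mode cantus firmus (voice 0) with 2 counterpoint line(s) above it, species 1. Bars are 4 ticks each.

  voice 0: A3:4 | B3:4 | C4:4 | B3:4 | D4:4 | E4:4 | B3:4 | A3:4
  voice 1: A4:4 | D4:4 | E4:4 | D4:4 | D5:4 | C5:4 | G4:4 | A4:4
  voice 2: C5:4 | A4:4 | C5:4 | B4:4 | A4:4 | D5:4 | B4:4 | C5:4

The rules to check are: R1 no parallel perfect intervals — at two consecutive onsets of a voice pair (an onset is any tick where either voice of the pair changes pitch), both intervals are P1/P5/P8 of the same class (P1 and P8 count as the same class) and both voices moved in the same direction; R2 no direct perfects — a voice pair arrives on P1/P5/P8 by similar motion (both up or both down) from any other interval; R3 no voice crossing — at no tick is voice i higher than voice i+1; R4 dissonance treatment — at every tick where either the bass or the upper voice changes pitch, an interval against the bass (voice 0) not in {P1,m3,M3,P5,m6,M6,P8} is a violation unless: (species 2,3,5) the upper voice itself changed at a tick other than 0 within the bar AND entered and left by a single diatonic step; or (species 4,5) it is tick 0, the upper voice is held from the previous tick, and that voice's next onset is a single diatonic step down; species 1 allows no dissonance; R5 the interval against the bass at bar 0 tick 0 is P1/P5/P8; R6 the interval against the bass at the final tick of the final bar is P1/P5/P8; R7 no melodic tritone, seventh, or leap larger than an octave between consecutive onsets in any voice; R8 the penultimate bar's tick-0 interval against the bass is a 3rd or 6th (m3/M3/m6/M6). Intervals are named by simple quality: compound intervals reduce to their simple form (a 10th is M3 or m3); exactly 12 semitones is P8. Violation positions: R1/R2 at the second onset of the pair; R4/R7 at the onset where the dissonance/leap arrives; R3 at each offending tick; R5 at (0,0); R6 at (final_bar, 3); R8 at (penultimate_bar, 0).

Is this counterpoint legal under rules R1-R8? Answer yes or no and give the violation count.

No (14 violations)

bar 0: v0=A3 v1=A4 v2=C5 (m3)
bar 1: v0=B3 v1=D4 v2=A4 (m7)
bar 2: v0=C4 v1=E4 v2=C5 (P8)
bar 3: v0=B3 v1=D4 v2=B4 (P8)
bar 4: v0=D4 v1=D5 v2=A4 (P5)
bar 5: v0=E4 v1=C5 v2=D5 (m7)
bar 6: v0=B3 v1=G4 v2=B4 (P8)
bar 7: v0=A3 v1=A4 v2=C5 (m3)
  R5 @ bar0.0: opens on m3
  R2 @ bar1.0: A4/C5 m3 -> D4/A4 P5 similar
  R4 @ bar1.0: B3/A4 m7 untreated
  R2 @ bar2.0: B3/A4 m7 -> C4/C5 P8 similar
  R1 @ bar3.0: C4/C5 P8 -> B3/B4 P8 similar
  R2 @ bar4.0: B3/D4 m3 -> D4/D5 P8 similar
  R3 @ bar4.0: D5 above A4
  R3 @ bar4.1: D5 above A4
  R3 @ bar4.2: D5 above A4
  R3 @ bar4.3: D5 above A4
  R4 @ bar5.0: E4/D5 m7 untreated
  R2 @ bar6.0: E4/D5 m7 -> B3/B4 P8 similar
  R8 @ bar6.0: penult P8 not 3rd/6th
  R6 @ bar7.3: closes on m3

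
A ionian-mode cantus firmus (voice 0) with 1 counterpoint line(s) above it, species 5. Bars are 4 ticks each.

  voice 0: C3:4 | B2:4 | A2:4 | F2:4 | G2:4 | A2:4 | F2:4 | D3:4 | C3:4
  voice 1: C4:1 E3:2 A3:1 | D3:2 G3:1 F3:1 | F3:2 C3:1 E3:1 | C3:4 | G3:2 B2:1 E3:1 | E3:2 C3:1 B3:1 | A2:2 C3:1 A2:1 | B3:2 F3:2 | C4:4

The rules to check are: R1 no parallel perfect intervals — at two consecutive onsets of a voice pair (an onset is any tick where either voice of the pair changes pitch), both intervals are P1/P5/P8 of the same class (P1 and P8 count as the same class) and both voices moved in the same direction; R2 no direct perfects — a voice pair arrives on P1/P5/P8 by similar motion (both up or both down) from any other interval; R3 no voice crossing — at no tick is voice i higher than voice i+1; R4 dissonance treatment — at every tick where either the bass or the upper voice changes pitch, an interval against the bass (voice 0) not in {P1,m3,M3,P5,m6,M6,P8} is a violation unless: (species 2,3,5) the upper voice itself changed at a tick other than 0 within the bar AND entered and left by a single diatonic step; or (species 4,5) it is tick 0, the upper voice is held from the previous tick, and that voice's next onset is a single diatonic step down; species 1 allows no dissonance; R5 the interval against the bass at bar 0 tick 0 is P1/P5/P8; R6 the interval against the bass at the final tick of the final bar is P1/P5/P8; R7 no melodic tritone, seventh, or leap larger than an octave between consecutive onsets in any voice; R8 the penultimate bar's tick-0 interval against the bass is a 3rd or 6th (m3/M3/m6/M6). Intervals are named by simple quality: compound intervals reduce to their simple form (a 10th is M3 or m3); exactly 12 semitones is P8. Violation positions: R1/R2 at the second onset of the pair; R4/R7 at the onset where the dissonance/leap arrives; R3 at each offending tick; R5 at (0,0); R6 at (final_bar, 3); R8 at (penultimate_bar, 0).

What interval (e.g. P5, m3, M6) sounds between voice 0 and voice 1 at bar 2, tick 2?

m3

voice 0=A2 voice 1=C3 -> m3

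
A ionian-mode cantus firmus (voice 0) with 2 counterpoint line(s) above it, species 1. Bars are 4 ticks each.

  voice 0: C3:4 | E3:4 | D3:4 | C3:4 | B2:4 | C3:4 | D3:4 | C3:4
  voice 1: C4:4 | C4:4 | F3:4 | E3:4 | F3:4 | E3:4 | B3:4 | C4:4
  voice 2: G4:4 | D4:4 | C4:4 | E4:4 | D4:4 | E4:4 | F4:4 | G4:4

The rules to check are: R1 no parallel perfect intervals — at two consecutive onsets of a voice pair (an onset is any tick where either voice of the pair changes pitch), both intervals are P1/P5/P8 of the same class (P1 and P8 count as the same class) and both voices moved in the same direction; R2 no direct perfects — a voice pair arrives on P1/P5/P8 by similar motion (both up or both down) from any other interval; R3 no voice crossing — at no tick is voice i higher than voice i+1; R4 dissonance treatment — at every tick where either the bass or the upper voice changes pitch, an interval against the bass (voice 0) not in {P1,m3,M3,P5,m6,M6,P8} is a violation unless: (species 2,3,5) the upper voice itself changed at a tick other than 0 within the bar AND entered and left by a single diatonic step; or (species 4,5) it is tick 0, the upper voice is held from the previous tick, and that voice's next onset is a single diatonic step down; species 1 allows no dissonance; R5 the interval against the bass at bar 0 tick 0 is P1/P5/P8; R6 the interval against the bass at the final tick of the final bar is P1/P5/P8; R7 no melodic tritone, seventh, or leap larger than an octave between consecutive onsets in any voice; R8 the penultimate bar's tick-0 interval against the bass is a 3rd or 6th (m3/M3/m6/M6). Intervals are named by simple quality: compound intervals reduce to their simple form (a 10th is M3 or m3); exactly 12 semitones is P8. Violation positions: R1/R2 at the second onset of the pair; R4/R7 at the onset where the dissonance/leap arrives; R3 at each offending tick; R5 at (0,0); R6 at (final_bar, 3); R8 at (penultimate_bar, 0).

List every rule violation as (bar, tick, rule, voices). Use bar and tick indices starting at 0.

(1, 0, R4, (0, 2))
(2, 0, R2, (1, 2))
(2, 0, R4, (0, 2))
(4, 0, R4, (0, 1))
(7, 0, R2, (1, 2))

bar 0: v0=C3 v1=C4 v2=G4 downbeat P5
bar 1: v0=E3 v1=C4 v2=D4 downbeat m7
bar 2: v0=D3 v1=F3 v2=C4 downbeat m7
bar 3: v0=C3 v1=E3 v2=E4 downbeat M3
bar 4: v0=B2 v1=F3 v2=D4 downbeat m3
bar 5: v0=C3 v1=E3 v2=E4 downbeat M3
bar 6: v0=D3 v1=B3 v2=F4 downbeat m3
bar 7: v0=C3 v1=C4 v2=G4 downbeat P5
  -> R4 @ bar 1 tick 0 v(0, 2): E3/D4 m7 untreated
  -> R2 @ bar 2 tick 0 v(1, 2): C4/D4 M2 -> F3/C4 P5 similar
  -> R4 @ bar 2 tick 0 v(0, 2): D3/C4 m7 untreated
  -> R4 @ bar 4 tick 0 v(0, 1): B2/F3 TT untreated
  -> R2 @ bar 7 tick 0 v(1, 2): B3/F4 TT -> C4/G4 P5 similar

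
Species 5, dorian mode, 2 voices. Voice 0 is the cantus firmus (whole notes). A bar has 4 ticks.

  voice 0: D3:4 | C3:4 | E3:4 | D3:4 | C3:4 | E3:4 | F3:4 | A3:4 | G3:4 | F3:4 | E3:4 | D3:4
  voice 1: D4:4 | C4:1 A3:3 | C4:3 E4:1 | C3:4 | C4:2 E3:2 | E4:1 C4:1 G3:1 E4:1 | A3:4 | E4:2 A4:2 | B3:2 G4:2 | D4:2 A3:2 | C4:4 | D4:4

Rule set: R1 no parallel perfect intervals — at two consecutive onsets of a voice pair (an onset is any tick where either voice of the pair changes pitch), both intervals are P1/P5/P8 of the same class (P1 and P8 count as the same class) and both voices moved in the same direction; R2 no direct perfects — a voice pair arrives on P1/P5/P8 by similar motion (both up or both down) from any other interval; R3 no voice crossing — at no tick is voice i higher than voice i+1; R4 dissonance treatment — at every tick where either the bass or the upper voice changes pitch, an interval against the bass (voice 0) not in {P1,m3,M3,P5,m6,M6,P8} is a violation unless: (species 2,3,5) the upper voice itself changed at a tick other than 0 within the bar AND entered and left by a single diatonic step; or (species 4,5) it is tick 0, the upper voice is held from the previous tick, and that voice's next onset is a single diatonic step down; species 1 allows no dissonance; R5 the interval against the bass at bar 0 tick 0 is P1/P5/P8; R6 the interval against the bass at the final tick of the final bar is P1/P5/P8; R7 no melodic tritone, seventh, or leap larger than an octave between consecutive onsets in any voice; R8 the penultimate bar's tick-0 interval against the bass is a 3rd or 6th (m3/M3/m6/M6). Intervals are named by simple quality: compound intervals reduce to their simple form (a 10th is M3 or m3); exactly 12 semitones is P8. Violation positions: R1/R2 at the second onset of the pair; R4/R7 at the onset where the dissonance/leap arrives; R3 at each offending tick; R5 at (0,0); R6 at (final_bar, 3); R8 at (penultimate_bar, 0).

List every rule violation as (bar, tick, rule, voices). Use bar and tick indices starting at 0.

bar 0: v0=D3 v1=D4 downbeat P8
bar 1: v0=C3 v1=C4 downbeat P8
bar 2: v0=E3 v1=C4 downbeat m6
bar 3: v0=D3 v1=C3 downbeat M2
bar 4: v0=C3 v1=C4 downbeat P8
bar 5: v0=E3 v1=E4 downbeat P8
bar 6: v0=F3 v1=A3 downbeat M3
bar 7: v0=A3 v1=E4 downbeat P5
bar 8: v0=G3 v1=B3 downbeat M3
bar 9: v0=F3 v1=D4 downbeat M6
bar 10: v0=E3 v1=C4 downbeat m6
bar 11: v0=D3 v1=D4 downbeat P8
  -> R1 @ bar 1 tick 0 v(0, 1): D3/D4 P8 -> C3/C4 P8 similar
  -> R3 @ bar 3 tick 0 v(0, 1): D3 above C3
  -> R4 @ bar 3 tick 0 v(0, 1): D3/C3 M2 untreated
  -> R7 @ bar 3 tick 0 v(1,): E4->C3 leap 16st
  -> R3 @ bar 3 tick 1 v(0, 1): D3 above C3
  -> R3 @ bar 3 tick 2 v(0, 1): D3 above C3
  -> R3 @ bar 3 tick 3 v(0, 1): D3 above C3
  -> R2 @ bar 5 tick 0 v(0, 1): C3/E3 M3 -> E3/E4 P8 similar
  -> R2 @ bar 7 tick 0 v(0, 1): F3/A3 M3 -> A3/E4 P5 similar
  -> R7 @ bar 8 tick 0 v(1,): A4->B3 leap 10st

(1, 0, R1, (0, 1))
(3, 0, R3, (0, 1))
(3, 0, R4, (0, 1))
(3, 0, R7, (1,))
(3, 1, R3, (0, 1))
(3, 2, R3, (0, 1))
(3, 3, R3, (0, 1))
(5, 0, R2, (0, 1))
(7, 0, R2, (0, 1))
(8, 0, R7, (1,))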